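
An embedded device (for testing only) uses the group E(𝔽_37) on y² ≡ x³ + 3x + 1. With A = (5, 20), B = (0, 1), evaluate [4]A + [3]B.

(0, 1)

First 4A:
Repeated addition: build up to 4A.
2A: tangent at (5, 20): λ = (3·5² + 3)/(2·20) ≡ 4/3. 3⁻¹ ≡ 25 (mod 37) since 3·25 = 75 ≡ 1, so λ ≡ 4·25 ≡ 26.
  x = λ² - 5 - 5 = 676 - 10 ≡ 0; y = λ·(5 - 0) - 20 ≡ 36. → (0, 36)
3A: (0, 36) + (5, 20). λ = (20 - 36)/(5 - 0) ≡ 21/5 mod 37. 5⁻¹ ≡ 15 (mod 37) since 5·15 = 75 ≡ 1, so λ ≡ 19.
  x = λ² - 0 - 5 = 361 - 5 ≡ 23; y = λ·(0 - 23) - 36 ≡ 8. → (23, 8)
4A: (23, 8) + (5, 20). λ = (20 - 8)/(5 - 23) ≡ 12/19 mod 37. 19⁻¹ ≡ 2 (mod 37) since 19·2 = 38 ≡ 1, so λ ≡ 24.
  x = λ² - 23 - 5 = 576 - 28 ≡ 30; y = λ·(23 - 30) - 8 ≡ 9. → (30, 9)
4A = (30, 9).
Next 3B:
Repeated addition: build up to 3B.
2B: tangent at (0, 1): λ = (3·0² + 3)/(2·1) ≡ 3/2. 2⁻¹ ≡ 19 (mod 37), so λ ≡ 3·19 ≡ 20.
  x = λ² - 0 - 0 = 400 - 0 ≡ 30; y = λ·(0 - 30) - 1 ≡ 28. → (30, 28)
3B: (30, 28) + (0, 1). λ = (1 - 28)/(0 - 30) ≡ 10/7 mod 37. 7⁻¹ ≡ 16 (mod 37), so λ ≡ 12.
  x = λ² - 30 - 0 = 144 - 30 ≡ 3; y = λ·(30 - 3) - 28 ≡ 0. → (3, 0)
3B = (3, 0).
Finally 4A + 3B:
(30, 9) + (3, 0). λ = (0 - 9)/(3 - 30) ≡ 28/10 mod 37. 10⁻¹ ≡ 26 (mod 37), so λ ≡ 25.
  x = λ² - 30 - 3 = 625 - 33 ≡ 0; y = λ·(30 - 0) - 9 ≡ 1. → (0, 1)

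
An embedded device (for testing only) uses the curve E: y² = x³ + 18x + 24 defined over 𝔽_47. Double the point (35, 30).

tangent at (35, 30): λ = (3·35² + 18)/(2·30) ≡ 27/13. 13⁻¹ ≡ 29 (mod 47), so λ ≡ 27·29 ≡ 31.
  x = λ² - 35 - 35 = 961 - 70 ≡ 45; y = λ·(35 - 45) - 30 ≡ 36. → (45, 36)

(45, 36)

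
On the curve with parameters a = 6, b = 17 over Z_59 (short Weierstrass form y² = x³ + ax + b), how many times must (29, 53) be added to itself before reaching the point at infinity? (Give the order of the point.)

9

2P: tangent at (29, 53): λ = (3·29² + 6)/(2·53) ≡ 51/47. 47⁻¹ ≡ 54 (mod 59), so λ ≡ 51·54 ≡ 40.
  x = λ² - 29 - 29 = 1600 - 58 ≡ 8; y = λ·(29 - 8) - 53 ≡ 20. → (8, 20)
3P: (8, 20) + (29, 53). λ = (53 - 20)/(29 - 8) ≡ 33/21 mod 59. 21⁻¹ ≡ 45 (mod 59) since 21·45 = 945 ≡ 1, so λ ≡ 10.
  x = λ² - 8 - 29 = 100 - 37 ≡ 4; y = λ·(8 - 4) - 20 ≡ 20. → (4, 20)
4P: (4, 20) + (29, 53). λ = (53 - 20)/(29 - 4) ≡ 33/25 mod 59. 25⁻¹ ≡ 26 (mod 59), so λ ≡ 32.
  x = λ² - 4 - 29 = 1024 - 33 ≡ 47; y = λ·(4 - 47) - 20 ≡ 20. → (47, 20)
5P: (47, 20) + (29, 53). λ = (53 - 20)/(29 - 47) ≡ 33/41 mod 59. 41⁻¹ ≡ 36 (mod 59), so λ ≡ 8.
  x = λ² - 47 - 29 = 64 - 76 ≡ 47; y = λ·(47 - 47) - 20 ≡ 39. → (47, 39)
6P: (47, 39) + (29, 53). λ = (53 - 39)/(29 - 47) ≡ 14/41 mod 59. 41⁻¹ ≡ 36 (mod 59) since 41·36 = 1476 ≡ 1, so λ ≡ 32.
  x = λ² - 47 - 29 = 1024 - 76 ≡ 4; y = λ·(47 - 4) - 39 ≡ 39. → (4, 39)
7P: (4, 39) + (29, 53). λ = (53 - 39)/(29 - 4) ≡ 14/25 mod 59. 25⁻¹ ≡ 26 (mod 59) since 25·26 = 650 ≡ 1, so λ ≡ 10.
  x = λ² - 4 - 29 = 100 - 33 ≡ 8; y = λ·(4 - 8) - 39 ≡ 39. → (8, 39)
8P: (8, 39) + (29, 53). λ = (53 - 39)/(29 - 8) ≡ 14/21 mod 59. 21⁻¹ ≡ 45 (mod 59) since 21·45 = 945 ≡ 1, so λ ≡ 40.
  x = λ² - 8 - 29 = 1600 - 37 ≡ 29; y = λ·(8 - 29) - 39 ≡ 6. → (29, 6)
9P: (29, 6) + (29, 53): same x and y₁ ≡ -y₂, so the sum is the point at infinity.
9P = the point at infinity, so the order is 9.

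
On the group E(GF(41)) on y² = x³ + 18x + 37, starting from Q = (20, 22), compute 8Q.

(30, 36)

Repeated addition: build up to 8Q.
2Q: tangent at (20, 22): λ = (3·20² + 18)/(2·22) ≡ 29/3. 3⁻¹ ≡ 14 (mod 41), so λ ≡ 29·14 ≡ 37.
  x = λ² - 20 - 20 = 1369 - 40 ≡ 17; y = λ·(20 - 17) - 22 ≡ 7. → (17, 7)
3Q: (17, 7) + (20, 22). λ = (22 - 7)/(20 - 17) ≡ 15/3 mod 41. 3⁻¹ ≡ 14 (mod 41), so λ ≡ 5.
  x = λ² - 17 - 20 = 25 - 37 ≡ 29; y = λ·(17 - 29) - 7 ≡ 15. → (29, 15)
4Q: (29, 15) + (20, 22). λ = (22 - 15)/(20 - 29) ≡ 7/32 mod 41. 32⁻¹ ≡ 9 (mod 41), so λ ≡ 22.
  x = λ² - 29 - 20 = 484 - 49 ≡ 25; y = λ·(29 - 25) - 15 ≡ 32. → (25, 32)
5Q: (25, 32) + (20, 22). λ = (22 - 32)/(20 - 25) ≡ 31/36 mod 41. 36⁻¹ ≡ 8 (mod 41), so λ ≡ 2.
  x = λ² - 25 - 20 = 4 - 45 ≡ 0; y = λ·(25 - 0) - 32 ≡ 18. → (0, 18)
6Q: (0, 18) + (20, 22). λ = (22 - 18)/(20 - 0) ≡ 4/20 mod 41. 20⁻¹ ≡ 39 (mod 41), so λ ≡ 33.
  x = λ² - 0 - 20 = 1089 - 20 ≡ 3; y = λ·(0 - 3) - 18 ≡ 6. → (3, 6)
7Q: (3, 6) + (20, 22). λ = (22 - 6)/(20 - 3) ≡ 16/17 mod 41. 17⁻¹ ≡ 29 (mod 41) since 17·29 = 493 ≡ 1, so λ ≡ 13.
  x = λ² - 3 - 20 = 169 - 23 ≡ 23; y = λ·(3 - 23) - 6 ≡ 21. → (23, 21)
8Q: (23, 21) + (20, 22). λ = (22 - 21)/(20 - 23) ≡ 1/38 mod 41. 38⁻¹ ≡ 27 (mod 41) since 38·27 = 1026 ≡ 1, so λ ≡ 27.
  x = λ² - 23 - 20 = 729 - 43 ≡ 30; y = λ·(23 - 30) - 21 ≡ 36. → (30, 36)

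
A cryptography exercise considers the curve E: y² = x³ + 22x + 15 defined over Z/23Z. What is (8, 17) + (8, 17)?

tangent at (8, 17): λ = (3·8² + 22)/(2·17) ≡ 7/11. 11⁻¹ ≡ 21 (mod 23), so λ ≡ 7·21 ≡ 9.
  x = λ² - 8 - 8 = 81 - 16 ≡ 19; y = λ·(8 - 19) - 17 ≡ 22. → (19, 22)

(19, 22)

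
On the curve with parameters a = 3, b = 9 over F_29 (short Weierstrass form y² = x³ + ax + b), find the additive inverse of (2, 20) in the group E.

-(2, 20) = (2, -20 mod 29) = (2, 9).

(2, 9)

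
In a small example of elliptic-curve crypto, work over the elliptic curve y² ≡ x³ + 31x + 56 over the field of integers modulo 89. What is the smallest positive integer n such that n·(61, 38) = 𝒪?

2P: tangent at (61, 38): λ = (3·61² + 31)/(2·38) ≡ 69/76. 76⁻¹ ≡ 41 (mod 89) since 76·41 = 3116 ≡ 1, so λ ≡ 69·41 ≡ 70.
  x = λ² - 61 - 61 = 4900 - 122 ≡ 61; y = λ·(61 - 61) - 38 ≡ 51. → (61, 51)
3P: (61, 51) + (61, 38): same x and y₁ ≡ -y₂, so the sum is 𝒪.
3P = 𝒪, so the order is 3.

3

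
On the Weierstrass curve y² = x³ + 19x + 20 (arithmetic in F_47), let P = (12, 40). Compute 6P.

(26, 18)

Double-and-add on 6 = (110)₂. Start with P = (12, 40) for the leading 1-bit.
double: tangent at (12, 40): λ = (3·12² + 19)/(2·40) ≡ 28/33. 33⁻¹ ≡ 10 (mod 47), so λ ≡ 28·10 ≡ 45.
  x = λ² - 12 - 12 = 2025 - 24 ≡ 27; y = λ·(12 - 27) - 40 ≡ 37. → (27, 37)
add P: (27, 37) + (12, 40). λ = (40 - 37)/(12 - 27) ≡ 3/32 mod 47. 32⁻¹ ≡ 25 (mod 47) since 32·25 = 800 ≡ 1, so λ ≡ 28.
  x = λ² - 27 - 12 = 784 - 39 ≡ 40; y = λ·(27 - 40) - 37 ≡ 22. → (40, 22)
double: tangent at (40, 22): λ = (3·40² + 19)/(2·22) ≡ 25/44. 44⁻¹ ≡ 31 (mod 47) since 44·31 = 1364 ≡ 1, so λ ≡ 25·31 ≡ 23.
  x = λ² - 40 - 40 = 529 - 80 ≡ 26; y = λ·(40 - 26) - 22 ≡ 18. → (26, 18)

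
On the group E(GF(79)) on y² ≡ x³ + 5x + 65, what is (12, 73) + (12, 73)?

(8, 71)

tangent at (12, 73): λ = (3·12² + 5)/(2·73) ≡ 42/67. 67⁻¹ ≡ 46 (mod 79) since 67·46 = 3082 ≡ 1, so λ ≡ 42·46 ≡ 36.
  x = λ² - 12 - 12 = 1296 - 24 ≡ 8; y = λ·(12 - 8) - 73 ≡ 71. → (8, 71)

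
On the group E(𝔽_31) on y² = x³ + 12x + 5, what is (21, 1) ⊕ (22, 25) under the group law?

(21, 1) + (22, 25). λ = (25 - 1)/(22 - 21) ≡ 24/1 mod 31. 1⁻¹ ≡ 1 (mod 31) since 1·1 = 1 ≡ 1, so λ ≡ 24.
  x = λ² - 21 - 22 = 576 - 43 ≡ 6; y = λ·(21 - 6) - 1 ≡ 18. → (6, 18)

(6, 18)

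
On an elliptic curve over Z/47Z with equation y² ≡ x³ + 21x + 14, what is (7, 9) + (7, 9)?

tangent at (7, 9): λ = (3·7² + 21)/(2·9) ≡ 27/18. 18⁻¹ ≡ 34 (mod 47) since 18·34 = 612 ≡ 1, so λ ≡ 27·34 ≡ 25.
  x = λ² - 7 - 7 = 625 - 14 ≡ 0; y = λ·(7 - 0) - 9 ≡ 25. → (0, 25)

(0, 25)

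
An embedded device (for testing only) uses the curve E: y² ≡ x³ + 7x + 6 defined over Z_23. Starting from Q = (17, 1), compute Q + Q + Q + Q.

Double-and-add on 4 = (100)₂. Start with Q = (17, 1) for the leading 1-bit.
double: tangent at (17, 1): λ = (3·17² + 7)/(2·1) ≡ 0/2. 2⁻¹ ≡ 12 (mod 23) since 2·12 = 24 ≡ 1, so λ ≡ 0·12 ≡ 0.
  x = λ² - 17 - 17 = 0 - 34 ≡ 12; y = λ·(17 - 12) - 1 ≡ 22. → (12, 22)
double: tangent at (12, 22): λ = (3·12² + 7)/(2·22) ≡ 2/21. 21⁻¹ ≡ 11 (mod 23), so λ ≡ 2·11 ≡ 22.
  x = λ² - 12 - 12 = 484 - 24 ≡ 0; y = λ·(12 - 0) - 22 ≡ 12. → (0, 12)

(0, 12)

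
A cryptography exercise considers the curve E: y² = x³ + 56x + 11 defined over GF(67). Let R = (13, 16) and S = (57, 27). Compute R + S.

(18, 33)

(13, 16) + (57, 27). λ = (27 - 16)/(57 - 13) ≡ 11/44 mod 67. 44⁻¹ ≡ 32 (mod 67), so λ ≡ 17.
  x = λ² - 13 - 57 = 289 - 70 ≡ 18; y = λ·(13 - 18) - 16 ≡ 33. → (18, 33)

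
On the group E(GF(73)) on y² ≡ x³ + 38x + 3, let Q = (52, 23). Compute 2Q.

tangent at (52, 23): λ = (3·52² + 38)/(2·23) ≡ 47/46. 46⁻¹ ≡ 27 (mod 73), so λ ≡ 47·27 ≡ 28.
  x = λ² - 52 - 52 = 784 - 104 ≡ 23; y = λ·(52 - 23) - 23 ≡ 59. → (23, 59)

(23, 59)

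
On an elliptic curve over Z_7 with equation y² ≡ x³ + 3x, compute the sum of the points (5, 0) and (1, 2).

(3, 6)

(5, 0) + (1, 2). λ = (2 - 0)/(1 - 5) ≡ 2/3 mod 7. 3⁻¹ ≡ 5 (mod 7), so λ ≡ 3.
  x = λ² - 5 - 1 = 9 - 6 ≡ 3; y = λ·(5 - 3) - 0 ≡ 6. → (3, 6)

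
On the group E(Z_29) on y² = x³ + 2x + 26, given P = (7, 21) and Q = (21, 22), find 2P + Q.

(24, 23)

First 2P:
Repeated addition: build up to 2P.
2P: tangent at (7, 21): λ = (3·7² + 2)/(2·21) ≡ 4/13. 13⁻¹ ≡ 9 (mod 29), so λ ≡ 4·9 ≡ 7.
  x = λ² - 7 - 7 = 49 - 14 ≡ 6; y = λ·(7 - 6) - 21 ≡ 15. → (6, 15)
2P = (6, 15).
Finally 2P + Q:
(6, 15) + (21, 22). λ = (22 - 15)/(21 - 6) ≡ 7/15 mod 29. 15⁻¹ ≡ 2 (mod 29) since 15·2 = 30 ≡ 1, so λ ≡ 14.
  x = λ² - 6 - 21 = 196 - 27 ≡ 24; y = λ·(6 - 24) - 15 ≡ 23. → (24, 23)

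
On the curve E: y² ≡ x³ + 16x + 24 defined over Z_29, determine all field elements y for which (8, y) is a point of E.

x³ + 16x + 24 = 664 ≡ 26 (mod 29).
26 is a non-residue mod 29; no y exists.

none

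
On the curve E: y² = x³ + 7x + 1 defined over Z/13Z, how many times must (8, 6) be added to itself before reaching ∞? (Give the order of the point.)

8

2P: tangent at (8, 6): λ = (3·8² + 7)/(2·6) ≡ 4/12. 12⁻¹ ≡ 12 (mod 13) since 12·12 = 144 ≡ 1, so λ ≡ 4·12 ≡ 9.
  x = λ² - 8 - 8 = 81 - 16 ≡ 0; y = λ·(8 - 0) - 6 ≡ 1. → (0, 1)
3P: (0, 1) + (8, 6). λ = (6 - 1)/(8 - 0) ≡ 5/8 mod 13. 8⁻¹ ≡ 5 (mod 13) since 8·5 = 40 ≡ 1, so λ ≡ 12.
  x = λ² - 0 - 8 = 144 - 8 ≡ 6; y = λ·(0 - 6) - 1 ≡ 5. → (6, 5)
4P: (6, 5) + (8, 6). λ = (6 - 5)/(8 - 6) ≡ 1/2 mod 13. 2⁻¹ ≡ 7 (mod 13) since 2·7 = 14 ≡ 1, so λ ≡ 7.
  x = λ² - 6 - 8 = 49 - 14 ≡ 9; y = λ·(6 - 9) - 5 ≡ 0. → (9, 0)
5P: (9, 0) + (8, 6). λ = (6 - 0)/(8 - 9) ≡ 6/12 mod 13. 12⁻¹ ≡ 12 (mod 13) since 12·12 = 144 ≡ 1, so λ ≡ 7.
  x = λ² - 9 - 8 = 49 - 17 ≡ 6; y = λ·(9 - 6) - 0 ≡ 8. → (6, 8)
6P: (6, 8) + (8, 6). λ = (6 - 8)/(8 - 6) ≡ 11/2 mod 13. 2⁻¹ ≡ 7 (mod 13), so λ ≡ 12.
  x = λ² - 6 - 8 = 144 - 14 ≡ 0; y = λ·(6 - 0) - 8 ≡ 12. → (0, 12)
7P: (0, 12) + (8, 6). λ = (6 - 12)/(8 - 0) ≡ 7/8 mod 13. 8⁻¹ ≡ 5 (mod 13) since 8·5 = 40 ≡ 1, so λ ≡ 9.
  x = λ² - 0 - 8 = 81 - 8 ≡ 8; y = λ·(0 - 8) - 12 ≡ 7. → (8, 7)
8P: (8, 7) + (8, 6): same x and y₁ ≡ -y₂, so the sum is ∞.
8P = ∞, so the order is 8.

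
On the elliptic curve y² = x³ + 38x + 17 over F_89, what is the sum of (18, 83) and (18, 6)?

O

The two points share x = 18 and their y-coordinates satisfy 83 + 6 ≡ 0 (mod 89), so they are inverses. Their sum is O.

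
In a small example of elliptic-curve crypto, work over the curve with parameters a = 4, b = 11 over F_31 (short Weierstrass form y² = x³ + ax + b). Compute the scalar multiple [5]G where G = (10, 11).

(12, 19)

Repeated addition: build up to 5G.
2G: tangent at (10, 11): λ = (3·10² + 4)/(2·11) ≡ 25/22. 22⁻¹ ≡ 24 (mod 31) since 22·24 = 528 ≡ 1, so λ ≡ 25·24 ≡ 11.
  x = λ² - 10 - 10 = 121 - 20 ≡ 8; y = λ·(10 - 8) - 11 ≡ 11. → (8, 11)
3G: (8, 11) + (10, 11). λ = (11 - 11)/(10 - 8) ≡ 0/2 mod 31. 2⁻¹ ≡ 16 (mod 31) since 2·16 = 32 ≡ 1, so λ ≡ 0.
  x = λ² - 8 - 10 = 0 - 18 ≡ 13; y = λ·(8 - 13) - 11 ≡ 20. → (13, 20)
4G: (13, 20) + (10, 11). λ = (11 - 20)/(10 - 13) ≡ 22/28 mod 31. 28⁻¹ ≡ 10 (mod 31) since 28·10 = 280 ≡ 1, so λ ≡ 3.
  x = λ² - 13 - 10 = 9 - 23 ≡ 17; y = λ·(13 - 17) - 20 ≡ 30. → (17, 30)
5G: (17, 30) + (10, 11). λ = (11 - 30)/(10 - 17) ≡ 12/24 mod 31. 24⁻¹ ≡ 22 (mod 31), so λ ≡ 16.
  x = λ² - 17 - 10 = 256 - 27 ≡ 12; y = λ·(17 - 12) - 30 ≡ 19. → (12, 19)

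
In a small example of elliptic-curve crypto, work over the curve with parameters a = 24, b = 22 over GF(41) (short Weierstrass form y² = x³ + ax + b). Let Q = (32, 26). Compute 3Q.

(2, 18)

Repeated addition: build up to 3Q.
2Q: tangent at (32, 26): λ = (3·32² + 24)/(2·26) ≡ 21/11. 11⁻¹ ≡ 15 (mod 41) since 11·15 = 165 ≡ 1, so λ ≡ 21·15 ≡ 28.
  x = λ² - 32 - 32 = 784 - 64 ≡ 23; y = λ·(32 - 23) - 26 ≡ 21. → (23, 21)
3Q: (23, 21) + (32, 26). λ = (26 - 21)/(32 - 23) ≡ 5/9 mod 41. 9⁻¹ ≡ 32 (mod 41) since 9·32 = 288 ≡ 1, so λ ≡ 37.
  x = λ² - 23 - 32 = 1369 - 55 ≡ 2; y = λ·(23 - 2) - 21 ≡ 18. → (2, 18)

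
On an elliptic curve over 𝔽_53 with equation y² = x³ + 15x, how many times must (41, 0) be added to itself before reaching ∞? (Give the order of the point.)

2P: (41, 0) + (41, 0): same x and y₁ ≡ -y₂, so the sum is ∞.
2P = ∞, so the order is 2.

2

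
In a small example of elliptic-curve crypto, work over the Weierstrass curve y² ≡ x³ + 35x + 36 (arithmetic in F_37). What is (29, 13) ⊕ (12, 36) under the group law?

(5, 22)

(29, 13) + (12, 36). λ = (36 - 13)/(12 - 29) ≡ 23/20 mod 37. 20⁻¹ ≡ 13 (mod 37) since 20·13 = 260 ≡ 1, so λ ≡ 3.
  x = λ² - 29 - 12 = 9 - 41 ≡ 5; y = λ·(29 - 5) - 13 ≡ 22. → (5, 22)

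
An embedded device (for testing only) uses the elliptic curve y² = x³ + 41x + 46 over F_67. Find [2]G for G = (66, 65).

tangent at (66, 65): λ = (3·66² + 41)/(2·65) ≡ 44/63. 63⁻¹ ≡ 50 (mod 67), so λ ≡ 44·50 ≡ 56.
  x = λ² - 66 - 66 = 3136 - 132 ≡ 56; y = λ·(66 - 56) - 65 ≡ 26. → (56, 26)

(56, 26)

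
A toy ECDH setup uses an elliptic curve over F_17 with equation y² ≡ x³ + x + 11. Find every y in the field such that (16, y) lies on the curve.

3, 14

x³ + 1x + 11 = 4123 ≡ 9 (mod 17).
Square roots of 9 mod 17: 3 and 14 (since 3² = 9 ≡ 9).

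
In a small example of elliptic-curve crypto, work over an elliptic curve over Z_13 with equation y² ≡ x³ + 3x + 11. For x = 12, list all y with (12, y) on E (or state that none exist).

x³ + 3x + 11 = 1775 ≡ 7 (mod 13).
7 is a non-residue mod 13; no y exists.

none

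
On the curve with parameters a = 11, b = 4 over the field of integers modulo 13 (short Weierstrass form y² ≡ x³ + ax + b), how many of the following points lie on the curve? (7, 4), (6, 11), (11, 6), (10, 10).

1

(7, 4): 4² ≡ 3, rhs ≡ 8 → off.
(6, 11): 11² ≡ 4, rhs ≡ 0 → off.
(11, 6): 6² ≡ 10, rhs ≡ 0 → off.
(10, 10): 10² ≡ 9, rhs ≡ 9 → on.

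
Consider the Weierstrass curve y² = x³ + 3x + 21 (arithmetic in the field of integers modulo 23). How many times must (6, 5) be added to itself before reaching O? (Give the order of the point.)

5

2P: tangent at (6, 5): λ = (3·6² + 3)/(2·5) ≡ 19/10. 10⁻¹ ≡ 7 (mod 23), so λ ≡ 19·7 ≡ 18.
  x = λ² - 6 - 6 = 324 - 12 ≡ 13; y = λ·(6 - 13) - 5 ≡ 7. → (13, 7)
3P: (13, 7) + (6, 5). λ = (5 - 7)/(6 - 13) ≡ 21/16 mod 23. 16⁻¹ ≡ 13 (mod 23) since 16·13 = 208 ≡ 1, so λ ≡ 20.
  x = λ² - 13 - 6 = 400 - 19 ≡ 13; y = λ·(13 - 13) - 7 ≡ 16. → (13, 16)
4P: (13, 16) + (6, 5). λ = (5 - 16)/(6 - 13) ≡ 12/16 mod 23. 16⁻¹ ≡ 13 (mod 23), so λ ≡ 18.
  x = λ² - 13 - 6 = 324 - 19 ≡ 6; y = λ·(13 - 6) - 16 ≡ 18. → (6, 18)
5P: (6, 18) + (6, 5): same x and y₁ ≡ -y₂, so the sum is O.
5P = O, so the order is 5.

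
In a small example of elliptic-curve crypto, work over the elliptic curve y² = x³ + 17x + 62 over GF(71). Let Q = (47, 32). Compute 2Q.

tangent at (47, 32): λ = (3·47² + 17)/(2·32) ≡ 41/64. 64⁻¹ ≡ 10 (mod 71) since 64·10 = 640 ≡ 1, so λ ≡ 41·10 ≡ 55.
  x = λ² - 47 - 47 = 3025 - 94 ≡ 20; y = λ·(47 - 20) - 32 ≡ 33. → (20, 33)

(20, 33)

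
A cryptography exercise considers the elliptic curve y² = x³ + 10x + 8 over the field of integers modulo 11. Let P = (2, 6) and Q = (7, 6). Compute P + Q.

(2, 5)

(2, 6) + (7, 6). λ = (6 - 6)/(7 - 2) ≡ 0/5 mod 11. 5⁻¹ ≡ 9 (mod 11) since 5·9 = 45 ≡ 1, so λ ≡ 0.
  x = λ² - 2 - 7 = 0 - 9 ≡ 2; y = λ·(2 - 2) - 6 ≡ 5. → (2, 5)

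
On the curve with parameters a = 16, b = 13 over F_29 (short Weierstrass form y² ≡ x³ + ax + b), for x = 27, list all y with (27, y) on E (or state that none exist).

none

x³ + 16x + 13 = 20128 ≡ 2 (mod 29).
2 is a non-residue mod 29; no y exists.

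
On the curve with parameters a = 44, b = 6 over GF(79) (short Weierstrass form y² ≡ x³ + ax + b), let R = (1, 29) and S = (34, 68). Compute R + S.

(1, 29) + (34, 68). λ = (68 - 29)/(34 - 1) ≡ 39/33 mod 79. 33⁻¹ ≡ 12 (mod 79), so λ ≡ 73.
  x = λ² - 1 - 34 = 5329 - 35 ≡ 1; y = λ·(1 - 1) - 29 ≡ 50. → (1, 50)

(1, 50)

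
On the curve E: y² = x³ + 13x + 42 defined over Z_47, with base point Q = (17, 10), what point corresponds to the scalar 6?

(14, 17)

Double-and-add on 6 = (110)₂. Start with Q = (17, 10) for the leading 1-bit.
double: tangent at (17, 10): λ = (3·17² + 13)/(2·10) ≡ 34/20. 20⁻¹ ≡ 40 (mod 47), so λ ≡ 34·40 ≡ 44.
  x = λ² - 17 - 17 = 1936 - 34 ≡ 22; y = λ·(17 - 22) - 10 ≡ 5. → (22, 5)
add Q: (22, 5) + (17, 10). λ = (10 - 5)/(17 - 22) ≡ 5/42 mod 47. 42⁻¹ ≡ 28 (mod 47), so λ ≡ 46.
  x = λ² - 22 - 17 = 2116 - 39 ≡ 9; y = λ·(22 - 9) - 5 ≡ 29. → (9, 29)
double: tangent at (9, 29): λ = (3·9² + 13)/(2·29) ≡ 21/11. 11⁻¹ ≡ 30 (mod 47) since 11·30 = 330 ≡ 1, so λ ≡ 21·30 ≡ 19.
  x = λ² - 9 - 9 = 361 - 18 ≡ 14; y = λ·(9 - 14) - 29 ≡ 17. → (14, 17)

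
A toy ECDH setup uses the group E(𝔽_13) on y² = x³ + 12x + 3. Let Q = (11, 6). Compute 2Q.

tangent at (11, 6): λ = (3·11² + 12)/(2·6) ≡ 11/12. 12⁻¹ ≡ 12 (mod 13), so λ ≡ 11·12 ≡ 2.
  x = λ² - 11 - 11 = 4 - 22 ≡ 8; y = λ·(11 - 8) - 6 ≡ 0. → (8, 0)

(8, 0)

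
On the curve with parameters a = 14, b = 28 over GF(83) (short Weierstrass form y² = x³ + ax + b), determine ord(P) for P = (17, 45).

12

2P: tangent at (17, 45): λ = (3·17² + 14)/(2·45) ≡ 51/7. 7⁻¹ ≡ 12 (mod 83), so λ ≡ 51·12 ≡ 31.
  x = λ² - 17 - 17 = 961 - 34 ≡ 14; y = λ·(17 - 14) - 45 ≡ 48. → (14, 48)
3P: (14, 48) + (17, 45). λ = (45 - 48)/(17 - 14) ≡ 80/3 mod 83. 3⁻¹ ≡ 28 (mod 83), so λ ≡ 82.
  x = λ² - 14 - 17 = 6724 - 31 ≡ 53; y = λ·(14 - 53) - 48 ≡ 74. → (53, 74)
4P: (53, 74) + (17, 45). λ = (45 - 74)/(17 - 53) ≡ 54/47 mod 83. 47⁻¹ ≡ 53 (mod 83), so λ ≡ 40.
  x = λ² - 53 - 17 = 1600 - 70 ≡ 36; y = λ·(53 - 36) - 74 ≡ 25. → (36, 25)
5P: (36, 25) + (17, 45). λ = (45 - 25)/(17 - 36) ≡ 20/64 mod 83. 64⁻¹ ≡ 48 (mod 83), so λ ≡ 47.
  x = λ² - 36 - 17 = 2209 - 53 ≡ 81; y = λ·(36 - 81) - 25 ≡ 18. → (81, 18)
6P: (81, 18) + (17, 45). λ = (45 - 18)/(17 - 81) ≡ 27/19 mod 83. 19⁻¹ ≡ 35 (mod 83) since 19·35 = 665 ≡ 1, so λ ≡ 32.
  x = λ² - 81 - 17 = 1024 - 98 ≡ 13; y = λ·(81 - 13) - 18 ≡ 0. → (13, 0)
7P: (13, 0) + (17, 45). λ = (45 - 0)/(17 - 13) ≡ 45/4 mod 83. 4⁻¹ ≡ 21 (mod 83) since 4·21 = 84 ≡ 1, so λ ≡ 32.
  x = λ² - 13 - 17 = 1024 - 30 ≡ 81; y = λ·(13 - 81) - 0 ≡ 65. → (81, 65)
8P: (81, 65) + (17, 45). λ = (45 - 65)/(17 - 81) ≡ 63/19 mod 83. 19⁻¹ ≡ 35 (mod 83) since 19·35 = 665 ≡ 1, so λ ≡ 47.
  x = λ² - 81 - 17 = 2209 - 98 ≡ 36; y = λ·(81 - 36) - 65 ≡ 58. → (36, 58)
9P: (36, 58) + (17, 45). λ = (45 - 58)/(17 - 36) ≡ 70/64 mod 83. 64⁻¹ ≡ 48 (mod 83) since 64·48 = 3072 ≡ 1, so λ ≡ 40.
  x = λ² - 36 - 17 = 1600 - 53 ≡ 53; y = λ·(36 - 53) - 58 ≡ 9. → (53, 9)
10P: (53, 9) + (17, 45). λ = (45 - 9)/(17 - 53) ≡ 36/47 mod 83. 47⁻¹ ≡ 53 (mod 83), so λ ≡ 82.
  x = λ² - 53 - 17 = 6724 - 70 ≡ 14; y = λ·(53 - 14) - 9 ≡ 35. → (14, 35)
11P: (14, 35) + (17, 45). λ = (45 - 35)/(17 - 14) ≡ 10/3 mod 83. 3⁻¹ ≡ 28 (mod 83) since 3·28 = 84 ≡ 1, so λ ≡ 31.
  x = λ² - 14 - 17 = 961 - 31 ≡ 17; y = λ·(14 - 17) - 35 ≡ 38. → (17, 38)
12P: (17, 38) + (17, 45): same x and y₁ ≡ -y₂, so the sum is O.
12P = O, so the order is 12.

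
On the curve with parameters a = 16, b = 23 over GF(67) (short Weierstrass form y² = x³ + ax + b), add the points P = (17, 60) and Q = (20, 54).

(34, 41)

(17, 60) + (20, 54). λ = (54 - 60)/(20 - 17) ≡ 61/3 mod 67. 3⁻¹ ≡ 45 (mod 67), so λ ≡ 65.
  x = λ² - 17 - 20 = 4225 - 37 ≡ 34; y = λ·(17 - 34) - 60 ≡ 41. → (34, 41)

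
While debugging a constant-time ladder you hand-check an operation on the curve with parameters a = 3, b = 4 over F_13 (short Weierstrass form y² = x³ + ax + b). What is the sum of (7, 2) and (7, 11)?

O

The two points share x = 7 and their y-coordinates satisfy 2 + 11 ≡ 0 (mod 13), so they are inverses. Their sum is 𝒪.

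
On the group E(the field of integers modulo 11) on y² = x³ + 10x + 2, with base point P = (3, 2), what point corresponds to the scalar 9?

(3, 2)

Double-and-add on 9 = (1001)₂. Start with P = (3, 2) for the leading 1-bit.
double: tangent at (3, 2): λ = (3·3² + 10)/(2·2) ≡ 4/4. 4⁻¹ ≡ 3 (mod 11) since 4·3 = 12 ≡ 1, so λ ≡ 4·3 ≡ 1.
  x = λ² - 3 - 3 = 1 - 6 ≡ 6; y = λ·(3 - 6) - 2 ≡ 6. → (6, 6)
double: tangent at (6, 6): λ = (3·6² + 10)/(2·6) ≡ 8/1. 1⁻¹ ≡ 1 (mod 11) since 1·1 = 1 ≡ 1, so λ ≡ 8·1 ≡ 8.
  x = λ² - 6 - 6 = 64 - 12 ≡ 8; y = λ·(6 - 8) - 6 ≡ 0. → (8, 0)
double: (8, 0) + (8, 0): same x and y₁ ≡ -y₂, so the sum is ∞.
add P: ∞ + (3, 2) = (3, 2) (identity).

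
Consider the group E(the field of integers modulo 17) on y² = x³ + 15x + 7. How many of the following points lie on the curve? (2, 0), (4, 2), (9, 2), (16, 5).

2

(2, 0): 0² ≡ 0, rhs ≡ 11 → off.
(4, 2): 2² ≡ 4, rhs ≡ 12 → off.
(9, 2): 2² ≡ 4, rhs ≡ 4 → on.
(16, 5): 5² ≡ 8, rhs ≡ 8 → on.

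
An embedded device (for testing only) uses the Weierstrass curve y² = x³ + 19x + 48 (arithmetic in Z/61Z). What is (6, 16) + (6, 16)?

(33, 16)

tangent at (6, 16): λ = (3·6² + 19)/(2·16) ≡ 5/32. 32⁻¹ ≡ 21 (mod 61), so λ ≡ 5·21 ≡ 44.
  x = λ² - 6 - 6 = 1936 - 12 ≡ 33; y = λ·(6 - 33) - 16 ≡ 16. → (33, 16)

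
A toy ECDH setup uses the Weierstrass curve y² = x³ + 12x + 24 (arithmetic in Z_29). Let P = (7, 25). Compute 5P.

(16, 22)

Repeated addition: build up to 5P.
2P: tangent at (7, 25): λ = (3·7² + 12)/(2·25) ≡ 14/21. 21⁻¹ ≡ 18 (mod 29) since 21·18 = 378 ≡ 1, so λ ≡ 14·18 ≡ 20.
  x = λ² - 7 - 7 = 400 - 14 ≡ 9; y = λ·(7 - 9) - 25 ≡ 22. → (9, 22)
3P: (9, 22) + (7, 25). λ = (25 - 22)/(7 - 9) ≡ 3/27 mod 29. 27⁻¹ ≡ 14 (mod 29), so λ ≡ 13.
  x = λ² - 9 - 7 = 169 - 16 ≡ 8; y = λ·(9 - 8) - 22 ≡ 20. → (8, 20)
4P: (8, 20) + (7, 25). λ = (25 - 20)/(7 - 8) ≡ 5/28 mod 29. 28⁻¹ ≡ 28 (mod 29), so λ ≡ 24.
  x = λ² - 8 - 7 = 576 - 15 ≡ 10; y = λ·(8 - 10) - 20 ≡ 19. → (10, 19)
5P: (10, 19) + (7, 25). λ = (25 - 19)/(7 - 10) ≡ 6/26 mod 29. 26⁻¹ ≡ 19 (mod 29) since 26·19 = 494 ≡ 1, so λ ≡ 27.
  x = λ² - 10 - 7 = 729 - 17 ≡ 16; y = λ·(10 - 16) - 19 ≡ 22. → (16, 22)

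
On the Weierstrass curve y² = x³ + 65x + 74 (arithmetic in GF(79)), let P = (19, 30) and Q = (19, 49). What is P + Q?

O

The two points share x = 19 and their y-coordinates satisfy 30 + 49 ≡ 0 (mod 79), so they are inverses. Their sum is O.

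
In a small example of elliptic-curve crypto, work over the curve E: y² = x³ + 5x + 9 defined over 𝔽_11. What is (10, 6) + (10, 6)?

tangent at (10, 6): λ = (3·10² + 5)/(2·6) ≡ 8/1. 1⁻¹ ≡ 1 (mod 11) since 1·1 = 1 ≡ 1, so λ ≡ 8·1 ≡ 8.
  x = λ² - 10 - 10 = 64 - 20 ≡ 0; y = λ·(10 - 0) - 6 ≡ 8. → (0, 8)

(0, 8)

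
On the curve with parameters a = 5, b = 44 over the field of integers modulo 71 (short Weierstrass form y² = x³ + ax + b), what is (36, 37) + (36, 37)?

(15, 21)

tangent at (36, 37): λ = (3·36² + 5)/(2·37) ≡ 59/3. 3⁻¹ ≡ 24 (mod 71) since 3·24 = 72 ≡ 1, so λ ≡ 59·24 ≡ 67.
  x = λ² - 36 - 36 = 4489 - 72 ≡ 15; y = λ·(36 - 15) - 37 ≡ 21. → (15, 21)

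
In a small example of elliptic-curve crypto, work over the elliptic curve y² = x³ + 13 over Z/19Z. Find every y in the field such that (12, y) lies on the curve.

none

x³ + 0x + 13 = 1741 ≡ 12 (mod 19).
12 is a non-residue mod 19; no y exists.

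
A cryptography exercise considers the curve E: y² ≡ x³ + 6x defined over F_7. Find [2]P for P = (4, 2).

(1, 0)

tangent at (4, 2): λ = (3·4² + 6)/(2·2) ≡ 5/4. 4⁻¹ ≡ 2 (mod 7), so λ ≡ 5·2 ≡ 3.
  x = λ² - 4 - 4 = 9 - 8 ≡ 1; y = λ·(4 - 1) - 2 ≡ 0. → (1, 0)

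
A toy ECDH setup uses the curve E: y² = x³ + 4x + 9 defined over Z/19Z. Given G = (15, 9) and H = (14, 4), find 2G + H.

First 2G:
Repeated addition: build up to 2G.
2G: tangent at (15, 9): λ = (3·15² + 4)/(2·9) ≡ 14/18. 18⁻¹ ≡ 18 (mod 19), so λ ≡ 14·18 ≡ 5.
  x = λ² - 15 - 15 = 25 - 30 ≡ 14; y = λ·(15 - 14) - 9 ≡ 15. → (14, 15)
2G = (14, 15).
Finally 2G + H:
(14, 15) + (14, 4): same x and y₁ ≡ -y₂, so the sum is ∞.

O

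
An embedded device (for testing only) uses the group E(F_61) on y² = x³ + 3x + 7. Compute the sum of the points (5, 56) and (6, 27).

(37, 18)

(5, 56) + (6, 27). λ = (27 - 56)/(6 - 5) ≡ 32/1 mod 61. 1⁻¹ ≡ 1 (mod 61), so λ ≡ 32.
  x = λ² - 5 - 6 = 1024 - 11 ≡ 37; y = λ·(5 - 37) - 56 ≡ 18. → (37, 18)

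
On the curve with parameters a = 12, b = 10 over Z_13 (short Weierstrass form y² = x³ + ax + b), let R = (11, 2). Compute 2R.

tangent at (11, 2): λ = (3·11² + 12)/(2·2) ≡ 11/4. 4⁻¹ ≡ 10 (mod 13), so λ ≡ 11·10 ≡ 6.
  x = λ² - 11 - 11 = 36 - 22 ≡ 1; y = λ·(11 - 1) - 2 ≡ 6. → (1, 6)

(1, 6)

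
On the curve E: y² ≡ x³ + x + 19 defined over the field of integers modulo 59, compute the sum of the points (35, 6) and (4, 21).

(2, 18)

(35, 6) + (4, 21). λ = (21 - 6)/(4 - 35) ≡ 15/28 mod 59. 28⁻¹ ≡ 19 (mod 59) since 28·19 = 532 ≡ 1, so λ ≡ 49.
  x = λ² - 35 - 4 = 2401 - 39 ≡ 2; y = λ·(35 - 2) - 6 ≡ 18. → (2, 18)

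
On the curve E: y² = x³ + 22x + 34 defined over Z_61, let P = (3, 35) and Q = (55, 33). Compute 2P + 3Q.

(17, 21)

First 2P:
Repeated addition: build up to 2P.
2P: tangent at (3, 35): λ = (3·3² + 22)/(2·35) ≡ 49/9. 9⁻¹ ≡ 34 (mod 61) since 9·34 = 306 ≡ 1, so λ ≡ 49·34 ≡ 19.
  x = λ² - 3 - 3 = 361 - 6 ≡ 50; y = λ·(3 - 50) - 35 ≡ 48. → (50, 48)
2P = (50, 48).
Next 3Q:
Repeated addition: build up to 3Q.
2Q: tangent at (55, 33): λ = (3·55² + 22)/(2·33) ≡ 8/5. 5⁻¹ ≡ 49 (mod 61), so λ ≡ 8·49 ≡ 26.
  x = λ² - 55 - 55 = 676 - 110 ≡ 17; y = λ·(55 - 17) - 33 ≡ 40. → (17, 40)
3Q: (17, 40) + (55, 33). λ = (33 - 40)/(55 - 17) ≡ 54/38 mod 61. 38⁻¹ ≡ 53 (mod 61) since 38·53 = 2014 ≡ 1, so λ ≡ 56.
  x = λ² - 17 - 55 = 3136 - 72 ≡ 14; y = λ·(17 - 14) - 40 ≡ 6. → (14, 6)
3Q = (14, 6).
Finally 2P + 3Q:
(50, 48) + (14, 6). λ = (6 - 48)/(14 - 50) ≡ 19/25 mod 61. 25⁻¹ ≡ 22 (mod 61), so λ ≡ 52.
  x = λ² - 50 - 14 = 2704 - 64 ≡ 17; y = λ·(50 - 17) - 48 ≡ 21. → (17, 21)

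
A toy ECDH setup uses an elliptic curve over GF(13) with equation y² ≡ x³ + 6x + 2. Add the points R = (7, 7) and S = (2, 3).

(1, 3)

(7, 7) + (2, 3). λ = (3 - 7)/(2 - 7) ≡ 9/8 mod 13. 8⁻¹ ≡ 5 (mod 13) since 8·5 = 40 ≡ 1, so λ ≡ 6.
  x = λ² - 7 - 2 = 36 - 9 ≡ 1; y = λ·(7 - 1) - 7 ≡ 3. → (1, 3)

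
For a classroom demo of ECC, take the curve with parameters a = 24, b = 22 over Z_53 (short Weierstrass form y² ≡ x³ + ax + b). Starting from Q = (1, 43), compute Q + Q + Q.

Repeated addition: build up to 3Q.
2Q: tangent at (1, 43): λ = (3·1² + 24)/(2·43) ≡ 27/33. 33⁻¹ ≡ 45 (mod 53) since 33·45 = 1485 ≡ 1, so λ ≡ 27·45 ≡ 49.
  x = λ² - 1 - 1 = 2401 - 2 ≡ 14; y = λ·(1 - 14) - 43 ≡ 9. → (14, 9)
3Q: (14, 9) + (1, 43). λ = (43 - 9)/(1 - 14) ≡ 34/40 mod 53. 40⁻¹ ≡ 4 (mod 53), so λ ≡ 30.
  x = λ² - 14 - 1 = 900 - 15 ≡ 37; y = λ·(14 - 37) - 9 ≡ 43. → (37, 43)

(37, 43)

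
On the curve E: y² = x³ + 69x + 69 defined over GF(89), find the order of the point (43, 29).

2P: tangent at (43, 29): λ = (3·43² + 69)/(2·29) ≡ 9/58. 58⁻¹ ≡ 66 (mod 89), so λ ≡ 9·66 ≡ 60.
  x = λ² - 43 - 43 = 3600 - 86 ≡ 43; y = λ·(43 - 43) - 29 ≡ 60. → (43, 60)
3P: (43, 60) + (43, 29): same x and y₁ ≡ -y₂, so the sum is O.
3P = O, so the order is 3.

3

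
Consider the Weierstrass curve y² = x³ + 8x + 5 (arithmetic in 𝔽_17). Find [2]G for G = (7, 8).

tangent at (7, 8): λ = (3·7² + 8)/(2·8) ≡ 2/16. 16⁻¹ ≡ 16 (mod 17), so λ ≡ 2·16 ≡ 15.
  x = λ² - 7 - 7 = 225 - 14 ≡ 7; y = λ·(7 - 7) - 8 ≡ 9. → (7, 9)

(7, 9)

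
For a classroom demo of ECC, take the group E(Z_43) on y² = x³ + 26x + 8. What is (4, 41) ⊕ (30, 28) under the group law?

(20, 10)

(4, 41) + (30, 28). λ = (28 - 41)/(30 - 4) ≡ 30/26 mod 43. 26⁻¹ ≡ 5 (mod 43) since 26·5 = 130 ≡ 1, so λ ≡ 21.
  x = λ² - 4 - 30 = 441 - 34 ≡ 20; y = λ·(4 - 20) - 41 ≡ 10. → (20, 10)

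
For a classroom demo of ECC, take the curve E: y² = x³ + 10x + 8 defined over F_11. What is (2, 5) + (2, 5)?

tangent at (2, 5): λ = (3·2² + 10)/(2·5) ≡ 0/10. 10⁻¹ ≡ 10 (mod 11), so λ ≡ 0·10 ≡ 0.
  x = λ² - 2 - 2 = 0 - 4 ≡ 7; y = λ·(2 - 7) - 5 ≡ 6. → (7, 6)

(7, 6)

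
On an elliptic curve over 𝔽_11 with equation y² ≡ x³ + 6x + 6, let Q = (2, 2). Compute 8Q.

Double-and-add on 8 = (1000)₂. Start with Q = (2, 2) for the leading 1-bit.
double: tangent at (2, 2): λ = (3·2² + 6)/(2·2) ≡ 7/4. 4⁻¹ ≡ 3 (mod 11), so λ ≡ 7·3 ≡ 10.
  x = λ² - 2 - 2 = 100 - 4 ≡ 8; y = λ·(2 - 8) - 2 ≡ 4. → (8, 4)
double: tangent at (8, 4): λ = (3·8² + 6)/(2·4) ≡ 0/8. 8⁻¹ ≡ 7 (mod 11) since 8·7 = 56 ≡ 1, so λ ≡ 0·7 ≡ 0.
  x = λ² - 8 - 8 = 0 - 16 ≡ 6; y = λ·(8 - 6) - 4 ≡ 7. → (6, 7)
double: tangent at (6, 7): λ = (3·6² + 6)/(2·7) ≡ 4/3. 3⁻¹ ≡ 4 (mod 11) since 3·4 = 12 ≡ 1, so λ ≡ 4·4 ≡ 5.
  x = λ² - 6 - 6 = 25 - 12 ≡ 2; y = λ·(6 - 2) - 7 ≡ 2. → (2, 2)

(2, 2)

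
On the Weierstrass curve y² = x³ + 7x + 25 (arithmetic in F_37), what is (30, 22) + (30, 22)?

(17, 5)

tangent at (30, 22): λ = (3·30² + 7)/(2·22) ≡ 6/7. 7⁻¹ ≡ 16 (mod 37) since 7·16 = 112 ≡ 1, so λ ≡ 6·16 ≡ 22.
  x = λ² - 30 - 30 = 484 - 60 ≡ 17; y = λ·(30 - 17) - 22 ≡ 5. → (17, 5)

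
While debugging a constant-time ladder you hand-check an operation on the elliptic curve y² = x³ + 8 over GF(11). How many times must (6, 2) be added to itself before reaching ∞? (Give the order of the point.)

12

2P: tangent at (6, 2): λ = (3·6² + 0)/(2·2) ≡ 9/4. 4⁻¹ ≡ 3 (mod 11), so λ ≡ 9·3 ≡ 5.
  x = λ² - 6 - 6 = 25 - 12 ≡ 2; y = λ·(6 - 2) - 2 ≡ 7. → (2, 7)
3P: (2, 7) + (6, 2). λ = (2 - 7)/(6 - 2) ≡ 6/4 mod 11. 4⁻¹ ≡ 3 (mod 11) since 4·3 = 12 ≡ 1, so λ ≡ 7.
  x = λ² - 2 - 6 = 49 - 8 ≡ 8; y = λ·(2 - 8) - 7 ≡ 6. → (8, 6)
4P: (8, 6) + (6, 2). λ = (2 - 6)/(6 - 8) ≡ 7/9 mod 11. 9⁻¹ ≡ 5 (mod 11) since 9·5 = 45 ≡ 1, so λ ≡ 2.
  x = λ² - 8 - 6 = 4 - 14 ≡ 1; y = λ·(8 - 1) - 6 ≡ 8. → (1, 8)
5P: (1, 8) + (6, 2). λ = (2 - 8)/(6 - 1) ≡ 5/5 mod 11. 5⁻¹ ≡ 9 (mod 11) since 5·9 = 45 ≡ 1, so λ ≡ 1.
  x = λ² - 1 - 6 = 1 - 7 ≡ 5; y = λ·(1 - 5) - 8 ≡ 10. → (5, 10)
6P: (5, 10) + (6, 2). λ = (2 - 10)/(6 - 5) ≡ 3/1 mod 11. 1⁻¹ ≡ 1 (mod 11), so λ ≡ 3.
  x = λ² - 5 - 6 = 9 - 11 ≡ 9; y = λ·(5 - 9) - 10 ≡ 0. → (9, 0)
7P: (9, 0) + (6, 2). λ = (2 - 0)/(6 - 9) ≡ 2/8 mod 11. 8⁻¹ ≡ 7 (mod 11), so λ ≡ 3.
  x = λ² - 9 - 6 = 9 - 15 ≡ 5; y = λ·(9 - 5) - 0 ≡ 1. → (5, 1)
8P: (5, 1) + (6, 2). λ = (2 - 1)/(6 - 5) ≡ 1/1 mod 11. 1⁻¹ ≡ 1 (mod 11), so λ ≡ 1.
  x = λ² - 5 - 6 = 1 - 11 ≡ 1; y = λ·(5 - 1) - 1 ≡ 3. → (1, 3)
9P: (1, 3) + (6, 2). λ = (2 - 3)/(6 - 1) ≡ 10/5 mod 11. 5⁻¹ ≡ 9 (mod 11), so λ ≡ 2.
  x = λ² - 1 - 6 = 4 - 7 ≡ 8; y = λ·(1 - 8) - 3 ≡ 5. → (8, 5)
10P: (8, 5) + (6, 2). λ = (2 - 5)/(6 - 8) ≡ 8/9 mod 11. 9⁻¹ ≡ 5 (mod 11), so λ ≡ 7.
  x = λ² - 8 - 6 = 49 - 14 ≡ 2; y = λ·(8 - 2) - 5 ≡ 4. → (2, 4)
11P: (2, 4) + (6, 2). λ = (2 - 4)/(6 - 2) ≡ 9/4 mod 11. 4⁻¹ ≡ 3 (mod 11) since 4·3 = 12 ≡ 1, so λ ≡ 5.
  x = λ² - 2 - 6 = 25 - 8 ≡ 6; y = λ·(2 - 6) - 4 ≡ 9. → (6, 9)
12P: (6, 9) + (6, 2): same x and y₁ ≡ -y₂, so the sum is ∞.
12P = ∞, so the order is 12.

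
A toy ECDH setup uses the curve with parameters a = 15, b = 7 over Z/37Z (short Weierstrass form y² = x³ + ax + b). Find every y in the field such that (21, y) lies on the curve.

x³ + 15x + 7 = 9583 ≡ 0 (mod 37).
Only y = 0 satisfies y² ≡ 0.

0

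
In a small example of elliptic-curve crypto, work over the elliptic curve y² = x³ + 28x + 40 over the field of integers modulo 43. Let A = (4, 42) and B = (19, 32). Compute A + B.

(4, 42) + (19, 32). λ = (32 - 42)/(19 - 4) ≡ 33/15 mod 43. 15⁻¹ ≡ 23 (mod 43), so λ ≡ 28.
  x = λ² - 4 - 19 = 784 - 23 ≡ 30; y = λ·(4 - 30) - 42 ≡ 4. → (30, 4)

(30, 4)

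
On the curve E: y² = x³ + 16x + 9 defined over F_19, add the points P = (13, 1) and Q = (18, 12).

(5, 9)

(13, 1) + (18, 12). λ = (12 - 1)/(18 - 13) ≡ 11/5 mod 19. 5⁻¹ ≡ 4 (mod 19) since 5·4 = 20 ≡ 1, so λ ≡ 6.
  x = λ² - 13 - 18 = 36 - 31 ≡ 5; y = λ·(13 - 5) - 1 ≡ 9. → (5, 9)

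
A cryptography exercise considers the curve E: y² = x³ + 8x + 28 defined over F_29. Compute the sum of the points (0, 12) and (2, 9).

(22, 21)

(0, 12) + (2, 9). λ = (9 - 12)/(2 - 0) ≡ 26/2 mod 29. 2⁻¹ ≡ 15 (mod 29) since 2·15 = 30 ≡ 1, so λ ≡ 13.
  x = λ² - 0 - 2 = 169 - 2 ≡ 22; y = λ·(0 - 22) - 12 ≡ 21. → (22, 21)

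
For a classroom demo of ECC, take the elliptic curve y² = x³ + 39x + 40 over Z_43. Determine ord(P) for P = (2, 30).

10

2P: tangent at (2, 30): λ = (3·2² + 39)/(2·30) ≡ 8/17. 17⁻¹ ≡ 38 (mod 43) since 17·38 = 646 ≡ 1, so λ ≡ 8·38 ≡ 3.
  x = λ² - 2 - 2 = 9 - 4 ≡ 5; y = λ·(2 - 5) - 30 ≡ 4. → (5, 4)
3P: (5, 4) + (2, 30). λ = (30 - 4)/(2 - 5) ≡ 26/40 mod 43. 40⁻¹ ≡ 14 (mod 43) since 40·14 = 560 ≡ 1, so λ ≡ 20.
  x = λ² - 5 - 2 = 400 - 7 ≡ 6; y = λ·(5 - 6) - 4 ≡ 19. → (6, 19)
4P: (6, 19) + (2, 30). λ = (30 - 19)/(2 - 6) ≡ 11/39 mod 43. 39⁻¹ ≡ 32 (mod 43), so λ ≡ 8.
  x = λ² - 6 - 2 = 64 - 8 ≡ 13; y = λ·(6 - 13) - 19 ≡ 11. → (13, 11)
5P: (13, 11) + (2, 30). λ = (30 - 11)/(2 - 13) ≡ 19/32 mod 43. 32⁻¹ ≡ 39 (mod 43), so λ ≡ 10.
  x = λ² - 13 - 2 = 100 - 15 ≡ 42; y = λ·(13 - 42) - 11 ≡ 0. → (42, 0)
6P: (42, 0) + (2, 30). λ = (30 - 0)/(2 - 42) ≡ 30/3 mod 43. 3⁻¹ ≡ 29 (mod 43), so λ ≡ 10.
  x = λ² - 42 - 2 = 100 - 44 ≡ 13; y = λ·(42 - 13) - 0 ≡ 32. → (13, 32)
7P: (13, 32) + (2, 30). λ = (30 - 32)/(2 - 13) ≡ 41/32 mod 43. 32⁻¹ ≡ 39 (mod 43), so λ ≡ 8.
  x = λ² - 13 - 2 = 64 - 15 ≡ 6; y = λ·(13 - 6) - 32 ≡ 24. → (6, 24)
8P: (6, 24) + (2, 30). λ = (30 - 24)/(2 - 6) ≡ 6/39 mod 43. 39⁻¹ ≡ 32 (mod 43) since 39·32 = 1248 ≡ 1, so λ ≡ 20.
  x = λ² - 6 - 2 = 400 - 8 ≡ 5; y = λ·(6 - 5) - 24 ≡ 39. → (5, 39)
9P: (5, 39) + (2, 30). λ = (30 - 39)/(2 - 5) ≡ 34/40 mod 43. 40⁻¹ ≡ 14 (mod 43) since 40·14 = 560 ≡ 1, so λ ≡ 3.
  x = λ² - 5 - 2 = 9 - 7 ≡ 2; y = λ·(5 - 2) - 39 ≡ 13. → (2, 13)
10P: (2, 13) + (2, 30): same x and y₁ ≡ -y₂, so the sum is ∞.
10P = ∞, so the order is 10.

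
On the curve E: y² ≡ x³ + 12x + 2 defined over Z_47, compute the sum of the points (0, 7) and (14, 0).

(0, 7) + (14, 0). λ = (0 - 7)/(14 - 0) ≡ 40/14 mod 47. 14⁻¹ ≡ 37 (mod 47) since 14·37 = 518 ≡ 1, so λ ≡ 23.
  x = λ² - 0 - 14 = 529 - 14 ≡ 45; y = λ·(0 - 45) - 7 ≡ 39. → (45, 39)

(45, 39)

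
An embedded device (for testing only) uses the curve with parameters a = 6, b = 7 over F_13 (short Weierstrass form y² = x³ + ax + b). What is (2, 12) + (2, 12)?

(12, 0)

tangent at (2, 12): λ = (3·2² + 6)/(2·12) ≡ 5/11. 11⁻¹ ≡ 6 (mod 13) since 11·6 = 66 ≡ 1, so λ ≡ 5·6 ≡ 4.
  x = λ² - 2 - 2 = 16 - 4 ≡ 12; y = λ·(2 - 12) - 12 ≡ 0. → (12, 0)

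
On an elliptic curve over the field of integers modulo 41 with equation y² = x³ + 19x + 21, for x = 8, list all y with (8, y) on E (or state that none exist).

x³ + 19x + 21 = 685 ≡ 29 (mod 41).
29 is a non-residue mod 41; no y exists.

none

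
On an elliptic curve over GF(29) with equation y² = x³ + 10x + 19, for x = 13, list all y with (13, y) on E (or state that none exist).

none

x³ + 10x + 19 = 2346 ≡ 26 (mod 29).
26 is a non-residue mod 29; no y exists.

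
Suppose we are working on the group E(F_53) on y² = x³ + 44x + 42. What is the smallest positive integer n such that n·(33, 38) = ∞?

7

2P: tangent at (33, 38): λ = (3·33² + 44)/(2·38) ≡ 25/23. 23⁻¹ ≡ 30 (mod 53), so λ ≡ 25·30 ≡ 8.
  x = λ² - 33 - 33 = 64 - 66 ≡ 51; y = λ·(33 - 51) - 38 ≡ 30. → (51, 30)
3P: (51, 30) + (33, 38). λ = (38 - 30)/(33 - 51) ≡ 8/35 mod 53. 35⁻¹ ≡ 50 (mod 53) since 35·50 = 1750 ≡ 1, so λ ≡ 29.
  x = λ² - 51 - 33 = 841 - 84 ≡ 15; y = λ·(51 - 15) - 30 ≡ 7. → (15, 7)
4P: (15, 7) + (33, 38). λ = (38 - 7)/(33 - 15) ≡ 31/18 mod 53. 18⁻¹ ≡ 3 (mod 53), so λ ≡ 40.
  x = λ² - 15 - 33 = 1600 - 48 ≡ 15; y = λ·(15 - 15) - 7 ≡ 46. → (15, 46)
5P: (15, 46) + (33, 38). λ = (38 - 46)/(33 - 15) ≡ 45/18 mod 53. 18⁻¹ ≡ 3 (mod 53) since 18·3 = 54 ≡ 1, so λ ≡ 29.
  x = λ² - 15 - 33 = 841 - 48 ≡ 51; y = λ·(15 - 51) - 46 ≡ 23. → (51, 23)
6P: (51, 23) + (33, 38). λ = (38 - 23)/(33 - 51) ≡ 15/35 mod 53. 35⁻¹ ≡ 50 (mod 53), so λ ≡ 8.
  x = λ² - 51 - 33 = 64 - 84 ≡ 33; y = λ·(51 - 33) - 23 ≡ 15. → (33, 15)
7P: (33, 15) + (33, 38): same x and y₁ ≡ -y₂, so the sum is ∞.
7P = ∞, so the order is 7.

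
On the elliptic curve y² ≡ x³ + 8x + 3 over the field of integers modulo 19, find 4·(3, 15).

(11, 15)

Write G = (3, 15).
Repeated addition: build up to 4G.
2G: tangent at (3, 15): λ = (3·3² + 8)/(2·15) ≡ 16/11. 11⁻¹ ≡ 7 (mod 19) since 11·7 = 77 ≡ 1, so λ ≡ 16·7 ≡ 17.
  x = λ² - 3 - 3 = 289 - 6 ≡ 17; y = λ·(3 - 17) - 15 ≡ 13. → (17, 13)
3G: (17, 13) + (3, 15). λ = (15 - 13)/(3 - 17) ≡ 2/5 mod 19. 5⁻¹ ≡ 4 (mod 19), so λ ≡ 8.
  x = λ² - 17 - 3 = 64 - 20 ≡ 6; y = λ·(17 - 6) - 13 ≡ 18. → (6, 18)
4G: (6, 18) + (3, 15). λ = (15 - 18)/(3 - 6) ≡ 16/16 mod 19. 16⁻¹ ≡ 6 (mod 19), so λ ≡ 1.
  x = λ² - 6 - 3 = 1 - 9 ≡ 11; y = λ·(6 - 11) - 18 ≡ 15. → (11, 15)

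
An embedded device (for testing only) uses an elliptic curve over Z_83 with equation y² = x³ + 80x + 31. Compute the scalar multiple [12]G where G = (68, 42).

Double-and-add on 12 = (1100)₂. Start with G = (68, 42) for the leading 1-bit.
double: tangent at (68, 42): λ = (3·68² + 80)/(2·42) ≡ 8/1. 1⁻¹ ≡ 1 (mod 83), so λ ≡ 8·1 ≡ 8.
  x = λ² - 68 - 68 = 64 - 136 ≡ 11; y = λ·(68 - 11) - 42 ≡ 82. → (11, 82)
add G: (11, 82) + (68, 42). λ = (42 - 82)/(68 - 11) ≡ 43/57 mod 83. 57⁻¹ ≡ 67 (mod 83) since 57·67 = 3819 ≡ 1, so λ ≡ 59.
  x = λ² - 11 - 68 = 3481 - 79 ≡ 82; y = λ·(11 - 82) - 82 ≡ 45. → (82, 45)
double: tangent at (82, 45): λ = (3·82² + 80)/(2·45) ≡ 0/7. 7⁻¹ ≡ 12 (mod 83) since 7·12 = 84 ≡ 1, so λ ≡ 0·12 ≡ 0.
  x = λ² - 82 - 82 = 0 - 164 ≡ 2; y = λ·(82 - 2) - 45 ≡ 38. → (2, 38)
double: tangent at (2, 38): λ = (3·2² + 80)/(2·38) ≡ 9/76. 76⁻¹ ≡ 71 (mod 83) since 76·71 = 5396 ≡ 1, so λ ≡ 9·71 ≡ 58.
  x = λ² - 2 - 2 = 3364 - 4 ≡ 40; y = λ·(2 - 40) - 38 ≡ 82. → (40, 82)

(40, 82)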